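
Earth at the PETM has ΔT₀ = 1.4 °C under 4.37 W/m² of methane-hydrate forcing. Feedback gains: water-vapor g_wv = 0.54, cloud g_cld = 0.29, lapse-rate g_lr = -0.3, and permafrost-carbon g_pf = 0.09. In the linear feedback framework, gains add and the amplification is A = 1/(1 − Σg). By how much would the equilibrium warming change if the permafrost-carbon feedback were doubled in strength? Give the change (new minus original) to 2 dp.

1.14 °C

Original: g = 0.62, ΔT = 1.4/(1−0.62) = 3.6842 °C.
With doubled permafrost-carbon: g' = 0.71, ΔT' = 1.4/(1−0.71) = 4.8276 °C.
Change = 4.8276 − 3.6842 = 1.14 °C.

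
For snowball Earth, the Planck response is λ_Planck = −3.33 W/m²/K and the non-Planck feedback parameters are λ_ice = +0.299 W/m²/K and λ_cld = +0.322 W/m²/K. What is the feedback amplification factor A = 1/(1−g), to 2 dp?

1.23

Convert to gains: g_ice = 0.299/3.33 = 0.08979; g_cld = 0.322/3.33 = 0.0967.
Total gain g = 0.18649.
A = 1/(1 − 0.18649) = 1.23.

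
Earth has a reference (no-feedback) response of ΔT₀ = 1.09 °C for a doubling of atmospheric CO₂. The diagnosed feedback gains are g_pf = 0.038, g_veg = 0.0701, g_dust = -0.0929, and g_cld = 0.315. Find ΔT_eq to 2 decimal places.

Total gain g = 0.038 + 0.0701 − 0.0929 + 0.315 = 0.3302.
Amplification A = 1/(1 − 0.3302) = 1.493.
ΔT = 1.09 × 1.493 = 1.63 °C.

1.63 °C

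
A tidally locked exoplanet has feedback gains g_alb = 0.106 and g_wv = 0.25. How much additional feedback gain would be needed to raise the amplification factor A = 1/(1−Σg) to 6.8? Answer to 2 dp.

Current total gain = 0.356.
Target gain for A = 6.8: g* = 1 − 1/6.8 = 0.8529.
Additional gain needed = 0.8529 − 0.356 = 0.50.

0.50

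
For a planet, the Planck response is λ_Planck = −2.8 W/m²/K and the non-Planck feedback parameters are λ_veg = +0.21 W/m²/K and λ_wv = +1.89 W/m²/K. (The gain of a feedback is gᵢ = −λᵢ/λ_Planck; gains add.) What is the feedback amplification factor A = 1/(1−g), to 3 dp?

4.000

Convert to gains: g_veg = 0.21/2.8 = 0.075; g_wv = 1.89/2.8 = 0.675.
Total gain g = 0.75.
A = 1/(1 − 0.75) = 4.000.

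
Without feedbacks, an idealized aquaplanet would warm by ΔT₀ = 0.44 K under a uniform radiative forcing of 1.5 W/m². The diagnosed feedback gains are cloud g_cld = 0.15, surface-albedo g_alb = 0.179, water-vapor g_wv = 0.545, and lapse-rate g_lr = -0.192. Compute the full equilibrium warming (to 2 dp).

Total gain g = 0.15 + 0.179 + 0.545 − 0.192 = 0.682.
Amplification A = 1/(1 − 0.682) = 3.145.
ΔT = 0.44 × 3.145 = 1.38 K.

1.38 K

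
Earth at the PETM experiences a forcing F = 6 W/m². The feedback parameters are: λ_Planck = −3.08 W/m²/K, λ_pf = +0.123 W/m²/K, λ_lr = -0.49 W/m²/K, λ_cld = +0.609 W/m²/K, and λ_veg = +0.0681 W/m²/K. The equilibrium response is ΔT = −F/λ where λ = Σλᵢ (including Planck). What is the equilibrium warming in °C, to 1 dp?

2.2 °C

Net feedback parameter λ = (−3.08) + (+0.123) + (-0.49) + (+0.609) + (+0.0681) = -2.7699 W/m²/K.
ΔT = −F/λ = −6/(-2.7699) = 2.2 °C.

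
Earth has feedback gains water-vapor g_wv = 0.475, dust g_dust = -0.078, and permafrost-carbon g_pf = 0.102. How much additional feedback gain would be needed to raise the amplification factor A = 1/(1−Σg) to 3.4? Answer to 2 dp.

Current total gain = 0.499.
Target gain for A = 3.4: g* = 1 − 1/3.4 = 0.7059.
Additional gain needed = 0.7059 − 0.499 = 0.21.

0.21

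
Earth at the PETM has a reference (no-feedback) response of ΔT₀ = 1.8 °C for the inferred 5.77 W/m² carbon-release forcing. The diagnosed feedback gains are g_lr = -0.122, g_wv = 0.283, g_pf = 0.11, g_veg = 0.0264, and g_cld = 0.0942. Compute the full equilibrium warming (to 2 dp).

2.96 °C

Total gain g = -0.122 + 0.283 + 0.11 + 0.0264 + 0.0942 = 0.3916.
Amplification A = 1/(1 − 0.3916) = 1.644.
ΔT = 1.8 × 1.644 = 2.96 °C.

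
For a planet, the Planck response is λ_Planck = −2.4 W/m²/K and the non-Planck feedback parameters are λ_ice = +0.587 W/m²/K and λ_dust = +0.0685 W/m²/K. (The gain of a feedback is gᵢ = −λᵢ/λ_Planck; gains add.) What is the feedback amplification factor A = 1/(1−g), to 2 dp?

Convert to gains: g_ice = 0.587/2.4 = 0.2446; g_dust = 0.0685/2.4 = 0.02854.
Total gain g = 0.27314.
A = 1/(1 − 0.27314) = 1.38.

1.38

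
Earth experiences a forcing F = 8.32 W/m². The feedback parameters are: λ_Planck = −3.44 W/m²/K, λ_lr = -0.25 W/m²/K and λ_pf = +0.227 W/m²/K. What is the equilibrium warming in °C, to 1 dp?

2.4 °C

Net feedback parameter λ = (−3.44) + (-0.25) + (+0.227) = -3.463 W/m²/K.
ΔT = −F/λ = −8.32/(-3.463) = 2.4 °C.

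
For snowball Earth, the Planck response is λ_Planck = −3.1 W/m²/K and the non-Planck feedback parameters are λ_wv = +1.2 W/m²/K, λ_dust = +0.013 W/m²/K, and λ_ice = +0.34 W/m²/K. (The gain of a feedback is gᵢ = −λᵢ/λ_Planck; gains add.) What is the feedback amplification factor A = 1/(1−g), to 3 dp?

2.004

Convert to gains: g_wv = 1.2/3.1 = 0.3871; g_dust = 0.013/3.1 = 0.004194; g_ice = 0.34/3.1 = 0.1097.
Total gain g = 0.500994.
A = 1/(1 − 0.500994) = 2.004.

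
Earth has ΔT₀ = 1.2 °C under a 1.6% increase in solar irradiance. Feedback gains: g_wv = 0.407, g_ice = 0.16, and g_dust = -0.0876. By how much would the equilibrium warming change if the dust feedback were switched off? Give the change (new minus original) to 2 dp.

0.47 °C

Original: g = 0.4794, ΔT = 1.2/(1−0.4794) = 2.3050 °C.
Without dust: g' = 0.567, ΔT' = 1.2/(1−0.567) = 2.7714 °C.
Change = 2.7714 − 2.3050 = 0.47 °C.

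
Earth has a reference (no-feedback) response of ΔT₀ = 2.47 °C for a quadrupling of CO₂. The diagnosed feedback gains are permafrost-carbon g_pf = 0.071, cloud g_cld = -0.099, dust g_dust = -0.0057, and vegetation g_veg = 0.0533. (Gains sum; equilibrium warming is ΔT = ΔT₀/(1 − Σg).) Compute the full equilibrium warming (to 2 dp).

2.52 °C

Total gain g = 0.071 − 0.099 − 0.0057 + 0.0533 = 0.0196.
Amplification A = 1/(1 − 0.0196) = 1.02.
ΔT = 2.47 × 1.02 = 2.52 °C.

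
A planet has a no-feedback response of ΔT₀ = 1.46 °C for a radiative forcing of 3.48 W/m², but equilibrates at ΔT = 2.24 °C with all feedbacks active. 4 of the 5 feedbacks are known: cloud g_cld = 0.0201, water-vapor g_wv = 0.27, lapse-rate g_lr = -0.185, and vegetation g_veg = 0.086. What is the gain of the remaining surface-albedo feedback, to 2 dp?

0.16

Amplification A = ΔT/ΔT₀ = 2.24/1.46 = 1.534.
Total gain g = 1 − 1/A = 1 − 1/1.534 = 0.3481.
Known gains sum to 0.0201 + 0.27 − 0.185 + 0.086 = 0.1911.
g_alb = 0.3481 − 0.1911 = 0.16.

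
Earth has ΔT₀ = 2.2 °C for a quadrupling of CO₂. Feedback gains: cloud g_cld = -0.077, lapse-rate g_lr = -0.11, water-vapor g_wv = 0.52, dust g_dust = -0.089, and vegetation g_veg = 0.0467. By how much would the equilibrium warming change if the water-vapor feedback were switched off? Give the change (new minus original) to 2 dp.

Original: g = 0.2907, ΔT = 2.2/(1−0.2907) = 3.1016 °C.
Without water-vapor: g' = -0.2293, ΔT' = 2.2/(1+0.2293) = 1.7896 °C.
Change = 1.7896 − 3.1016 = -1.31 °C.

-1.31 °C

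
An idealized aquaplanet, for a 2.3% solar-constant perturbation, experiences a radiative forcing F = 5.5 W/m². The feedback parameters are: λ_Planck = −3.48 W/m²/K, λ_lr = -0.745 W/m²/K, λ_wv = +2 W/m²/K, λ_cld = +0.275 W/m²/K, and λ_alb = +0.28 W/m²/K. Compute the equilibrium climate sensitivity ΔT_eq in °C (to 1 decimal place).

3.3 °C

Net feedback parameter λ = (−3.48) + (-0.745) + (+2) + (+0.275) + (+0.28) = -1.67 W/m²/K.
ΔT = −F/λ = −5.5/(-1.67) = 3.3 °C.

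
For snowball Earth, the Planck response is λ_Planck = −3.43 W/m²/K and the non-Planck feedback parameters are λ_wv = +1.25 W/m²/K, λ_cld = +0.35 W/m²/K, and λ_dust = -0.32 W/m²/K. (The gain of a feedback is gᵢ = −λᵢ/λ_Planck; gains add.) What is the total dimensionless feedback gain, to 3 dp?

Convert to gains: g_wv = 1.25/3.43 = 0.3644; g_cld = 0.35/3.43 = 0.102; g_dust = -0.32/3.43 = -0.09329.
Total gain g = 0.37311.

0.373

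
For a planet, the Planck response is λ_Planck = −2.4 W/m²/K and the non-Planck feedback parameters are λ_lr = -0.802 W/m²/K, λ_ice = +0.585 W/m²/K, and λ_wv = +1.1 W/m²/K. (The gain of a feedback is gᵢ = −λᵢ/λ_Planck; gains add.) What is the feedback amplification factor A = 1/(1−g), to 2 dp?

Convert to gains: g_lr = -0.802/2.4 = -0.3342; g_ice = 0.585/2.4 = 0.2437; g_wv = 1.1/2.4 = 0.4583.
Total gain g = 0.3678.
A = 1/(1 − 0.3678) = 1.58.

1.58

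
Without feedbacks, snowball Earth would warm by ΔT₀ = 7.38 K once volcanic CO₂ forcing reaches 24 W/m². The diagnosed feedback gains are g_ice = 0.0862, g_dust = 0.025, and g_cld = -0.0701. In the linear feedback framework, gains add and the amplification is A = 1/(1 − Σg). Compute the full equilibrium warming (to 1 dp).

7.7 K

Total gain g = 0.0862 + 0.025 − 0.0701 = 0.0411.
Amplification A = 1/(1 − 0.0411) = 1.043.
ΔT = 7.38 × 1.043 = 7.7 K.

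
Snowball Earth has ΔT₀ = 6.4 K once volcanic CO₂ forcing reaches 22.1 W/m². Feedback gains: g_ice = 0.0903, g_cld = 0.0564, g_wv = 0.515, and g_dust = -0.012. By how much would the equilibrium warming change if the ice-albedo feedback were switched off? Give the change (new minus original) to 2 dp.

Original: g = 0.6497, ΔT = 6.4/(1−0.6497) = 18.2701 K.
Without ice-albedo: g' = 0.5594, ΔT' = 6.4/(1−0.5594) = 14.5256 K.
Change = 14.5256 − 18.2701 = -3.74 K.

-3.74 K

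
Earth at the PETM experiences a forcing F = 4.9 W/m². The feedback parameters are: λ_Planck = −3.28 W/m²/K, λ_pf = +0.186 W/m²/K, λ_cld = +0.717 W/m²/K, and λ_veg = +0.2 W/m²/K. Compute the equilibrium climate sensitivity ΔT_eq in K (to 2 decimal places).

2.25 K

Net feedback parameter λ = (−3.28) + (+0.186) + (+0.717) + (+0.2) = -2.177 W/m²/K.
ΔT = −F/λ = −4.9/(-2.177) = 2.25 K.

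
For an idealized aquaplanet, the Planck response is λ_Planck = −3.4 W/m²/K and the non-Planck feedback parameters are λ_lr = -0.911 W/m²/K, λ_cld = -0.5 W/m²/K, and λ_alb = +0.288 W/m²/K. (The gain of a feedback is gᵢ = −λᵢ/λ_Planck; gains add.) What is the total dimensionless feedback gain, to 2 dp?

Convert to gains: g_lr = -0.911/3.4 = -0.2679; g_cld = -0.5/3.4 = -0.1471; g_alb = 0.288/3.4 = 0.08471.
Total gain g = -0.33029.

-0.33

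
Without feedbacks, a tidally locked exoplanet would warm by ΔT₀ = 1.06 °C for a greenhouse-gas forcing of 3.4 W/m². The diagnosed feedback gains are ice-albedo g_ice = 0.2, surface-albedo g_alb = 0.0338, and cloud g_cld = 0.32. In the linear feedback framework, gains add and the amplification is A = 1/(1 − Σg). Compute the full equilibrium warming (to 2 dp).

2.38 °C

Total gain g = 0.2 + 0.0338 + 0.32 = 0.5538.
Amplification A = 1/(1 − 0.5538) = 2.241.
ΔT = 1.06 × 2.241 = 2.38 °C.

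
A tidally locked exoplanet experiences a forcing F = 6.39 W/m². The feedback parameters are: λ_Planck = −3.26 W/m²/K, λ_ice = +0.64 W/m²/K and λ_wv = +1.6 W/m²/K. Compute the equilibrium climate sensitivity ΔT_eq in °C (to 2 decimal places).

Net feedback parameter λ = (−3.26) + (+0.64) + (+1.6) = -1.02 W/m²/K.
ΔT = −F/λ = −6.39/(-1.02) = 6.26 °C.

6.26 °C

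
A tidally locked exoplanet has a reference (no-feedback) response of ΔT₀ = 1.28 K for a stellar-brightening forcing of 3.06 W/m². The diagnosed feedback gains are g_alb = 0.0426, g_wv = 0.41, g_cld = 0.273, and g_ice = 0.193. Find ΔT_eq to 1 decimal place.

15.7 K

Total gain g = 0.0426 + 0.41 + 0.273 + 0.193 = 0.9186.
Amplification A = 1/(1 − 0.9186) = 12.29.
ΔT = 1.28 × 12.29 = 15.7 K.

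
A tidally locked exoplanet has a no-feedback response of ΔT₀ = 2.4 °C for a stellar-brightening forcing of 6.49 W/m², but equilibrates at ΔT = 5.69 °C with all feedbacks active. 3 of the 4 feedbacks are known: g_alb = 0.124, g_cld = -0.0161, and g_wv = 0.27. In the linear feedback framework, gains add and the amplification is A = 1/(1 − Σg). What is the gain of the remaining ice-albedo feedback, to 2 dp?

0.20

Amplification A = ΔT/ΔT₀ = 5.69/2.4 = 2.371.
Total gain g = 1 − 1/A = 1 − 1/2.371 = 0.5782.
Known gains sum to 0.124 − 0.0161 + 0.27 = 0.3779.
g_ice = 0.5782 − 0.3779 = 0.20.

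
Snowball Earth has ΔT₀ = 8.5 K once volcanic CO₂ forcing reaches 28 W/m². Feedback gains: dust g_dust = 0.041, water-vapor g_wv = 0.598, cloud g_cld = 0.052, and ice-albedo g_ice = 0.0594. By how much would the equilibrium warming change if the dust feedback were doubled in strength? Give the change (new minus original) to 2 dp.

6.69 K

Original: g = 0.7504, ΔT = 8.5/(1−0.7504) = 34.0545 K.
With doubled dust: g' = 0.7914, ΔT' = 8.5/(1−0.7914) = 40.7478 K.
Change = 40.7478 − 34.0545 = 6.69 K.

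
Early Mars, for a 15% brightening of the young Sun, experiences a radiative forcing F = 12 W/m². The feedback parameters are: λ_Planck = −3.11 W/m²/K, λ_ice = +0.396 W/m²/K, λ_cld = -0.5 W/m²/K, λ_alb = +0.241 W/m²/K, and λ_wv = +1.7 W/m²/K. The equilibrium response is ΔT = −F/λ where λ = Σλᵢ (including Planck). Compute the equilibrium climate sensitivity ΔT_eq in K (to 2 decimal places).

Net feedback parameter λ = (−3.11) + (+0.396) + (-0.5) + (+0.241) + (+1.7) = -1.273 W/m²/K.
ΔT = −F/λ = −12/(-1.273) = 9.43 K.

9.43 K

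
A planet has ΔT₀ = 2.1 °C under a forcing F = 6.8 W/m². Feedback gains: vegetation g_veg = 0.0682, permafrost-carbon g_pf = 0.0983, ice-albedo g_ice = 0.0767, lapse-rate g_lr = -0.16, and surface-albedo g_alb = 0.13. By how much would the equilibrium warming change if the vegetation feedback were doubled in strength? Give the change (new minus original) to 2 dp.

Original: g = 0.2132, ΔT = 2.1/(1−0.2132) = 2.6690 °C.
With doubled vegetation: g' = 0.2814, ΔT' = 2.1/(1−0.2814) = 2.9223 °C.
Change = 2.9223 − 2.6690 = 0.25 °C.

0.25 °C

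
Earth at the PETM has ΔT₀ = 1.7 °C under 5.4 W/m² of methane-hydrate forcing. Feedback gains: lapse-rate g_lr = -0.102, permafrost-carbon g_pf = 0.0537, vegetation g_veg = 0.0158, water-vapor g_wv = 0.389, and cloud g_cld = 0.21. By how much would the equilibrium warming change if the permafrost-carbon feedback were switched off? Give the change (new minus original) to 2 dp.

Original: g = 0.5665, ΔT = 1.7/(1−0.5665) = 3.9216 °C.
Without permafrost-carbon: g' = 0.5128, ΔT' = 1.7/(1−0.5128) = 3.4893 °C.
Change = 3.4893 − 3.9216 = -0.43 °C.

-0.43 °C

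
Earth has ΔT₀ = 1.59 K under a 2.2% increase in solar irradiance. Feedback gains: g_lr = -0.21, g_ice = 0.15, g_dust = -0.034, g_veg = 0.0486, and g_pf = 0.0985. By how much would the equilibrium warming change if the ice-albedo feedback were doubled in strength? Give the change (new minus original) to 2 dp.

Original: g = 0.0531, ΔT = 1.59/(1−0.0531) = 1.6792 K.
With doubled ice-albedo: g' = 0.2031, ΔT' = 1.59/(1−0.2031) = 1.9952 K.
Change = 1.9952 − 1.6792 = 0.32 K.

0.32 K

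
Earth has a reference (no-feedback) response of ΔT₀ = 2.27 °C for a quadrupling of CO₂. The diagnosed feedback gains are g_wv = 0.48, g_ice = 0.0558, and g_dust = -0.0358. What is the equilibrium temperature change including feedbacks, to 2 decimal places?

4.54 °C

Total gain g = 0.48 + 0.0558 − 0.0358 = 0.5.
Amplification A = 1/(1 − 0.5) = 2.
ΔT = 2.27 × 2 = 4.54 °C.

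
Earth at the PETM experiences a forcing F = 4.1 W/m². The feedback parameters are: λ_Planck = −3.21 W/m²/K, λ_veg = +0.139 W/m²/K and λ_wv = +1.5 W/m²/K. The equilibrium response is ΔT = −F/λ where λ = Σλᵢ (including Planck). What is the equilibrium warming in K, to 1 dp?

2.6 K

Net feedback parameter λ = (−3.21) + (+0.139) + (+1.5) = -1.571 W/m²/K.
ΔT = −F/λ = −4.1/(-1.571) = 2.6 K.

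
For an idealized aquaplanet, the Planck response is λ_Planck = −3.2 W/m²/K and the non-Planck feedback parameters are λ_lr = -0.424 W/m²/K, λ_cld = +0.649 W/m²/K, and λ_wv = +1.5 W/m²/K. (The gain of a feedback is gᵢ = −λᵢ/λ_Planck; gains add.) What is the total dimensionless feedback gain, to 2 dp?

Convert to gains: g_lr = -0.424/3.2 = -0.1325; g_cld = 0.649/3.2 = 0.2028; g_wv = 1.5/3.2 = 0.4688.
Total gain g = 0.5391.

0.54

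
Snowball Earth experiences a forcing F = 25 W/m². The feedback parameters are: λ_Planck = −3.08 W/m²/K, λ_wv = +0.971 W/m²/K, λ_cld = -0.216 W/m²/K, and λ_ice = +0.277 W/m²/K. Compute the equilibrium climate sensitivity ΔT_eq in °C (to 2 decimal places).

Net feedback parameter λ = (−3.08) + (+0.971) + (-0.216) + (+0.277) = -2.048 W/m²/K.
ΔT = −F/λ = −25/(-2.048) = 12.21 °C.

12.21 °C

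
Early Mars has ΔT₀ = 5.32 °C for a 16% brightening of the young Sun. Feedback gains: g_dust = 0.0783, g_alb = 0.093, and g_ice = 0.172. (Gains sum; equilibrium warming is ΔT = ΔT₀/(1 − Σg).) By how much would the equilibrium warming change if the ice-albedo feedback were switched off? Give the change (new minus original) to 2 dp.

-1.68 °C

Original: g = 0.3433, ΔT = 5.32/(1−0.3433) = 8.1011 °C.
Without ice-albedo: g' = 0.1713, ΔT' = 5.32/(1−0.1713) = 6.4197 °C.
Change = 6.4197 − 8.1011 = -1.68 °C.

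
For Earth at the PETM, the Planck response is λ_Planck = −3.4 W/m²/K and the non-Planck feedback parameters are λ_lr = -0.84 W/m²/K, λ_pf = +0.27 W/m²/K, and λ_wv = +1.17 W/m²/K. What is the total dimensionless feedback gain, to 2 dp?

0.18

Convert to gains: g_lr = -0.84/3.4 = -0.2471; g_pf = 0.27/3.4 = 0.07941; g_wv = 1.17/3.4 = 0.3441.
Total gain g = 0.17641.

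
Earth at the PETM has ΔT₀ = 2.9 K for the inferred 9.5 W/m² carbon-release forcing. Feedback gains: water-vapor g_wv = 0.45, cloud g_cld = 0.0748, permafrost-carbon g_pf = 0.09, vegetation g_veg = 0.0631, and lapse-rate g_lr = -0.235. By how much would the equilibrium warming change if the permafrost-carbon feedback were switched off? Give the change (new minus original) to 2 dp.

Original: g = 0.4429, ΔT = 2.9/(1−0.4429) = 5.2055 K.
Without permafrost-carbon: g' = 0.3529, ΔT' = 2.9/(1−0.3529) = 4.4815 K.
Change = 4.4815 − 5.2055 = -0.72 K.

-0.72 K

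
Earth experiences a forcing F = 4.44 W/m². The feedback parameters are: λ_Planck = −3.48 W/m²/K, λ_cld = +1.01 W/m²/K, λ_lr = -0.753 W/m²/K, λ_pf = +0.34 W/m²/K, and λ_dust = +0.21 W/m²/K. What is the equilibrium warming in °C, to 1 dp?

1.7 °C

Net feedback parameter λ = (−3.48) + (+1.01) + (-0.753) + (+0.34) + (+0.21) = -2.673 W/m²/K.
ΔT = −F/λ = −4.44/(-2.673) = 1.7 °C.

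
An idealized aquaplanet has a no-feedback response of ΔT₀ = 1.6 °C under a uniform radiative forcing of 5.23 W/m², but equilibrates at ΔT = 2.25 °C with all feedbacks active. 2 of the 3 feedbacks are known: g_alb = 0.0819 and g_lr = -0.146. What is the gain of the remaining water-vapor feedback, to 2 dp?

Amplification A = ΔT/ΔT₀ = 2.25/1.6 = 1.406.
Total gain g = 1 − 1/A = 1 − 1/1.406 = 0.2888.
Known gains sum to 0.0819 − 0.146 = -0.0641.
g_wv = 0.2888 + 0.0641 = 0.35.

0.35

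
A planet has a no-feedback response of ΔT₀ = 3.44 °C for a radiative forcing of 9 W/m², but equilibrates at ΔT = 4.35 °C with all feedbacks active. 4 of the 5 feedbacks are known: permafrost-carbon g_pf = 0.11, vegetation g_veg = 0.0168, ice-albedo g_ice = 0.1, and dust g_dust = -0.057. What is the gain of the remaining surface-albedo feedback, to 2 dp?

0.04

Amplification A = ΔT/ΔT₀ = 4.35/3.44 = 1.265.
Total gain g = 1 − 1/A = 1 − 1/1.265 = 0.2095.
Known gains sum to 0.11 + 0.0168 + 0.1 − 0.057 = 0.1698.
g_alb = 0.2095 − 0.1698 = 0.04.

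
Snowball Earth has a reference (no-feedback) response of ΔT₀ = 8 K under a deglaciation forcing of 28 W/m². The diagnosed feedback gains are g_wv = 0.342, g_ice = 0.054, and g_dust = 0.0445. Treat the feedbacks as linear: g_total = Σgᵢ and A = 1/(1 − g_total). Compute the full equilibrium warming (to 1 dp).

14.3 K

Total gain g = 0.342 + 0.054 + 0.0445 = 0.4405.
Amplification A = 1/(1 − 0.4405) = 1.787.
ΔT = 8 × 1.787 = 14.3 K.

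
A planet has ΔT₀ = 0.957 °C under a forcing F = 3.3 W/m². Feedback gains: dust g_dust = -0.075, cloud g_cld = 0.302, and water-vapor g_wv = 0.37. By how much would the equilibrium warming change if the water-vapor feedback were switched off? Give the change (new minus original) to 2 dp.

Original: g = 0.597, ΔT = 0.957/(1−0.597) = 2.3747 °C.
Without water-vapor: g' = 0.227, ΔT' = 0.957/(1−0.227) = 1.2380 °C.
Change = 1.2380 − 2.3747 = -1.14 °C.

-1.14 °C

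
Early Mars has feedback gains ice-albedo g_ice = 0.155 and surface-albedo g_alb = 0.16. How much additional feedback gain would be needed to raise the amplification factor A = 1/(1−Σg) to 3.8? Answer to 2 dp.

Current total gain = 0.315.
Target gain for A = 3.8: g* = 1 − 1/3.8 = 0.7368.
Additional gain needed = 0.7368 − 0.315 = 0.42.

0.42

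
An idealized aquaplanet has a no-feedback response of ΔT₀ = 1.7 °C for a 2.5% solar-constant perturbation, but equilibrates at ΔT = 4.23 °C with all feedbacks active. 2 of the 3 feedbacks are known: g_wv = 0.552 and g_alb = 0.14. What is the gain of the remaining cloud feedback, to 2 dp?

-0.09

Amplification A = ΔT/ΔT₀ = 4.23/1.7 = 2.488.
Total gain g = 1 − 1/A = 1 − 1/2.488 = 0.5981.
Known gains sum to 0.552 + 0.14 = 0.692.
g_cld = 0.5981 − 0.692 = -0.09.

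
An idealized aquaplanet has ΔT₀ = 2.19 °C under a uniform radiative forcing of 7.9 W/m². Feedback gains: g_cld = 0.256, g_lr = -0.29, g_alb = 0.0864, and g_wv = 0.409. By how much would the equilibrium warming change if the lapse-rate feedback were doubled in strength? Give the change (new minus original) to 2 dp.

Original: g = 0.4614, ΔT = 2.19/(1−0.4614) = 4.0661 °C.
With doubled lapse-rate: g' = 0.1714, ΔT' = 2.19/(1−0.1714) = 2.6430 °C.
Change = 2.6430 − 4.0661 = -1.42 °C.

-1.42 °C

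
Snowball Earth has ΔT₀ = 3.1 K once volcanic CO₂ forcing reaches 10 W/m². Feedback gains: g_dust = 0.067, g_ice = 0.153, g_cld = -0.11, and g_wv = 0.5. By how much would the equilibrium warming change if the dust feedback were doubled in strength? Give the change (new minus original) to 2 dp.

1.65 K

Original: g = 0.61, ΔT = 3.1/(1−0.61) = 7.9487 K.
With doubled dust: g' = 0.677, ΔT' = 3.1/(1−0.677) = 9.5975 K.
Change = 9.5975 − 7.9487 = 1.65 K.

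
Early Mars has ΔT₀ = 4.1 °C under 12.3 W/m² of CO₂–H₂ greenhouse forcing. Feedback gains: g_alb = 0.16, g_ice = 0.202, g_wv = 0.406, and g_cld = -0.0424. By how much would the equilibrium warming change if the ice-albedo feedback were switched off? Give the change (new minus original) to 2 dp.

-6.34 °C

Original: g = 0.7256, ΔT = 4.1/(1−0.7256) = 14.9417 °C.
Without ice-albedo: g' = 0.5236, ΔT' = 4.1/(1−0.5236) = 8.6062 °C.
Change = 8.6062 − 14.9417 = -6.34 °C.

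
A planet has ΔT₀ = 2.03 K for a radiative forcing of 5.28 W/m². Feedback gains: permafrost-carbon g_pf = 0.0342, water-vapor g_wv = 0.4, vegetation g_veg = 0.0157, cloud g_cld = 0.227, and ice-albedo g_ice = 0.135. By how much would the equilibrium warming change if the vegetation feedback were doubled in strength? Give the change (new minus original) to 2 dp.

0.98 K

Original: g = 0.8119, ΔT = 2.03/(1−0.8119) = 10.7921 K.
With doubled vegetation: g' = 0.8276, ΔT' = 2.03/(1−0.8276) = 11.7749 K.
Change = 11.7749 − 10.7921 = 0.98 K.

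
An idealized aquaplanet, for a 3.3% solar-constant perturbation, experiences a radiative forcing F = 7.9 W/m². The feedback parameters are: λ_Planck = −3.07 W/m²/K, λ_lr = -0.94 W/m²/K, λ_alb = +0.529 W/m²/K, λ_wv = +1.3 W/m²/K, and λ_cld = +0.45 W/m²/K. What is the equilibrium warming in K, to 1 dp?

Net feedback parameter λ = (−3.07) + (-0.94) + (+0.529) + (+1.3) + (+0.45) = -1.731 W/m²/K.
ΔT = −F/λ = −7.9/(-1.731) = 4.6 K.

4.6 K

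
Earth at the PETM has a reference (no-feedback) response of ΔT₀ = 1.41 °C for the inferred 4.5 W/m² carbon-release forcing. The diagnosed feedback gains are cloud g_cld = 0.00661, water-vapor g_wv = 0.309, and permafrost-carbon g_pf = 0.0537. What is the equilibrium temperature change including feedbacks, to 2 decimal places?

Total gain g = 0.00661 + 0.309 + 0.0537 = 0.36931.
Amplification A = 1/(1 − 0.36931) = 1.586.
ΔT = 1.41 × 1.586 = 2.24 °C.

2.24 °C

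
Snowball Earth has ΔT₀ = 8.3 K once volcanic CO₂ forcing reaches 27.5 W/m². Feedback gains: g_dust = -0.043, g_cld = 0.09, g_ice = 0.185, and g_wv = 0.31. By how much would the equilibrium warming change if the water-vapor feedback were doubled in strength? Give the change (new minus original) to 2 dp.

37.96 K

Original: g = 0.542, ΔT = 8.3/(1−0.542) = 18.1223 K.
With doubled water-vapor: g' = 0.852, ΔT' = 8.3/(1−0.852) = 56.0811 K.
Change = 56.0811 − 18.1223 = 37.96 K.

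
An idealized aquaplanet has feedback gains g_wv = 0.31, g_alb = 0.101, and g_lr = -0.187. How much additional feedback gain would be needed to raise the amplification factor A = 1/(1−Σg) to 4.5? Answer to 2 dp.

0.55

Current total gain = 0.224.
Target gain for A = 4.5: g* = 1 − 1/4.5 = 0.7778.
Additional gain needed = 0.7778 − 0.224 = 0.55.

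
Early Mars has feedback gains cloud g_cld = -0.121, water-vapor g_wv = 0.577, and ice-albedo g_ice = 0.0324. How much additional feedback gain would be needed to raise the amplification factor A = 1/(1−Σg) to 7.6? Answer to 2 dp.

Current total gain = 0.4884.
Target gain for A = 7.6: g* = 1 − 1/7.6 = 0.8684.
Additional gain needed = 0.8684 − 0.4884 = 0.38.

0.38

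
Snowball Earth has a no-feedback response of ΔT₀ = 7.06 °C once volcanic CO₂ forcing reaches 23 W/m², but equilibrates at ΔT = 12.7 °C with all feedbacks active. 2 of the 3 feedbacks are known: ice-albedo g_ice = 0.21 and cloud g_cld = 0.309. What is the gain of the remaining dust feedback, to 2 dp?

Amplification A = ΔT/ΔT₀ = 12.7/7.06 = 1.799.
Total gain g = 1 − 1/A = 1 − 1/1.799 = 0.4441.
Known gains sum to 0.21 + 0.309 = 0.519.
g_dust = 0.4441 − 0.519 = -0.07.

-0.07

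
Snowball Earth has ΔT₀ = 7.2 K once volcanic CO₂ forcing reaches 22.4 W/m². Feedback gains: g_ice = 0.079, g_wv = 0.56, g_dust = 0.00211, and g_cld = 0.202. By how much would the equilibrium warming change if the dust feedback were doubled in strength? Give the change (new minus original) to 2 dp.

Original: g = 0.84311, ΔT = 7.2/(1−0.84311) = 45.8920 K.
With doubled dust: g' = 0.84522, ΔT' = 7.2/(1−0.84522) = 46.5176 K.
Change = 46.5176 − 45.8920 = 0.63 K.

0.63 K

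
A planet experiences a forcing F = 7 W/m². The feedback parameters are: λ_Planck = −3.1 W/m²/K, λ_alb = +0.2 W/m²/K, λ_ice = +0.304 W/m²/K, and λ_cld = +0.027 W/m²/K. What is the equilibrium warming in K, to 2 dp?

Net feedback parameter λ = (−3.1) + (+0.2) + (+0.304) + (+0.027) = -2.569 W/m²/K.
ΔT = −F/λ = −7/(-2.569) = 2.72 K.

2.72 K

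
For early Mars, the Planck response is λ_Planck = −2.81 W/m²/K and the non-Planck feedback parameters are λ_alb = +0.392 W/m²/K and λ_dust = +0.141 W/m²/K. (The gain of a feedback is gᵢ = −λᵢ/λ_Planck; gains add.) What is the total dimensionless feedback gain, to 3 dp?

0.190

Convert to gains: g_alb = 0.392/2.81 = 0.1395; g_dust = 0.141/2.81 = 0.05018.
Total gain g = 0.18968.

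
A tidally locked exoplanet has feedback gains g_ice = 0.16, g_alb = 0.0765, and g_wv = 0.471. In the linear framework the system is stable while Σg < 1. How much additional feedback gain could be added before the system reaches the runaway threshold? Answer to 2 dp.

0.29

Current total gain = 0.16 + 0.0765 + 0.471 = 0.7075.
Margin to runaway = 1 − 0.7075 = 0.29.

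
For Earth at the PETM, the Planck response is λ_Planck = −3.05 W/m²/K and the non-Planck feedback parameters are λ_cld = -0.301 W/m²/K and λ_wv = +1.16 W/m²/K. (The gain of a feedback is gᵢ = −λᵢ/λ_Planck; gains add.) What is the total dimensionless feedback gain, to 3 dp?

0.282

Convert to gains: g_cld = -0.301/3.05 = -0.09869; g_wv = 1.16/3.05 = 0.3803.
Total gain g = 0.28161.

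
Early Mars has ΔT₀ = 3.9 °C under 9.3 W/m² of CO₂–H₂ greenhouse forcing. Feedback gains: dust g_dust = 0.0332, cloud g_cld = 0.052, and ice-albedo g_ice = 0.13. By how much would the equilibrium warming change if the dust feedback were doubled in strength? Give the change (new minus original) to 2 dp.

Original: g = 0.2152, ΔT = 3.9/(1−0.2152) = 4.9694 °C.
With doubled dust: g' = 0.2484, ΔT' = 3.9/(1−0.2484) = 5.1889 °C.
Change = 5.1889 − 4.9694 = 0.22 °C.

0.22 °C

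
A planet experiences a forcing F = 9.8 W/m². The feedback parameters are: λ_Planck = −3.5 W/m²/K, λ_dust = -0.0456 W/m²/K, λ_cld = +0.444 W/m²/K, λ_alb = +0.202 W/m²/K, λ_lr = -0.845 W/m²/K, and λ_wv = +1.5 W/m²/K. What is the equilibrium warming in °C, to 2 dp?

4.37 °C

Net feedback parameter λ = (−3.5) + (-0.0456) + (+0.444) + (+0.202) + (-0.845) + (+1.5) = -2.2446 W/m²/K.
ΔT = −F/λ = −9.8/(-2.2446) = 4.37 °C.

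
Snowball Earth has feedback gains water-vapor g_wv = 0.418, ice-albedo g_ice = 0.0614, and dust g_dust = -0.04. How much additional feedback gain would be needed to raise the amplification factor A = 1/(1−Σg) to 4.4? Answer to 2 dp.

0.33

Current total gain = 0.4394.
Target gain for A = 4.4: g* = 1 − 1/4.4 = 0.7727.
Additional gain needed = 0.7727 − 0.4394 = 0.33.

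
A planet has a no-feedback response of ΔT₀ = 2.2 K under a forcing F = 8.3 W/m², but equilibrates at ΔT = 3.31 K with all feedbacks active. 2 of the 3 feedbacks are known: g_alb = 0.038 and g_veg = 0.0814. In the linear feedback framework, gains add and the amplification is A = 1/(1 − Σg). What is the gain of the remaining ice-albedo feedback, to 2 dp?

0.22

Amplification A = ΔT/ΔT₀ = 3.31/2.2 = 1.505.
Total gain g = 1 − 1/A = 1 − 1/1.505 = 0.3355.
Known gains sum to 0.038 + 0.0814 = 0.1194.
g_ice = 0.3355 − 0.1194 = 0.22.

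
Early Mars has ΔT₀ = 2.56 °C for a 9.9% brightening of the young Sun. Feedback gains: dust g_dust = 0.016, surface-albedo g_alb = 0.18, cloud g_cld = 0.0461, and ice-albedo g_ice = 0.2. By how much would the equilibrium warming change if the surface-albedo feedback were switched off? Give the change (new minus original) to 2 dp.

-1.12 °C

Original: g = 0.4421, ΔT = 2.56/(1−0.4421) = 4.5886 °C.
Without surface-albedo: g' = 0.2621, ΔT' = 2.56/(1−0.2621) = 3.4693 °C.
Change = 3.4693 − 4.5886 = -1.12 °C.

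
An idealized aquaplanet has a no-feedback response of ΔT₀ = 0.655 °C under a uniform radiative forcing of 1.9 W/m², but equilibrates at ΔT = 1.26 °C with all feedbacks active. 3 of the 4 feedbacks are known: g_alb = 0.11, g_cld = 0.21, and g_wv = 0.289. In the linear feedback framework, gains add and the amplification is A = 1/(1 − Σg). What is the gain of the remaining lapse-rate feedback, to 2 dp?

-0.13

Amplification A = ΔT/ΔT₀ = 1.26/0.655 = 1.924.
Total gain g = 1 − 1/A = 1 − 1/1.924 = 0.4802.
Known gains sum to 0.11 + 0.21 + 0.289 = 0.609.
g_lr = 0.4802 − 0.609 = -0.13.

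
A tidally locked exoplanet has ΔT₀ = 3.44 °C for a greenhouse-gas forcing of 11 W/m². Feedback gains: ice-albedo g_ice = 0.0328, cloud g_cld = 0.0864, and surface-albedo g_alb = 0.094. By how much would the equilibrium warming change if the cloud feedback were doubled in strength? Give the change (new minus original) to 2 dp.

0.54 °C

Original: g = 0.2132, ΔT = 3.44/(1−0.2132) = 4.3721 °C.
With doubled cloud: g' = 0.2996, ΔT' = 3.44/(1−0.2996) = 4.9115 °C.
Change = 4.9115 − 4.3721 = 0.54 °C.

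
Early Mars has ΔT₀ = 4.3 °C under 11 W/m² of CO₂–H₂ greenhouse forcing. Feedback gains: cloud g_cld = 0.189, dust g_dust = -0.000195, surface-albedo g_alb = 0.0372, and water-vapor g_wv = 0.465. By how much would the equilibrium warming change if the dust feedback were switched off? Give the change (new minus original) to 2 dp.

0.01 °C

Original: g = 0.691005, ΔT = 4.3/(1−0.691005) = 13.9161 °C.
Without dust: g' = 0.6912, ΔT' = 4.3/(1−0.6912) = 13.9249 °C.
Change = 13.9249 − 13.9161 = 0.01 °C.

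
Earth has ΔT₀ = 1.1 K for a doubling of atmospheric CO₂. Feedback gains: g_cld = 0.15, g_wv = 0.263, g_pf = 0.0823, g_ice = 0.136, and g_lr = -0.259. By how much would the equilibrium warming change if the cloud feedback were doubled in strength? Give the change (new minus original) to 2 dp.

Original: g = 0.3723, ΔT = 1.1/(1−0.3723) = 1.7524 K.
With doubled cloud: g' = 0.5223, ΔT' = 1.1/(1−0.5223) = 2.3027 K.
Change = 2.3027 − 1.7524 = 0.55 K.

0.55 K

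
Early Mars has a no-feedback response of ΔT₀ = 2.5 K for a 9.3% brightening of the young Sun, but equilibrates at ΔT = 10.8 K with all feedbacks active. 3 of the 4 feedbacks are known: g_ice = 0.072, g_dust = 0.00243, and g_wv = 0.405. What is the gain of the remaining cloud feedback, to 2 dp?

0.29

Amplification A = ΔT/ΔT₀ = 10.8/2.5 = 4.32.
Total gain g = 1 − 1/A = 1 − 1/4.32 = 0.7685.
Known gains sum to 0.072 + 0.00243 + 0.405 = 0.47943.
g_cld = 0.7685 − 0.47943 = 0.29.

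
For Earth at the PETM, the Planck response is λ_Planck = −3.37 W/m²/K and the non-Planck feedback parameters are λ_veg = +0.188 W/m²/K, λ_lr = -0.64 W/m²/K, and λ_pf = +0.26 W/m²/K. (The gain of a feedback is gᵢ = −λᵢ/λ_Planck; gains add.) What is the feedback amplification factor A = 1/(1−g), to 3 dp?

Convert to gains: g_veg = 0.188/3.37 = 0.05579; g_lr = -0.64/3.37 = -0.1899; g_pf = 0.26/3.37 = 0.07715.
Total gain g = -0.05696.
A = 1/(1 + 0.05696) = 0.946.

0.946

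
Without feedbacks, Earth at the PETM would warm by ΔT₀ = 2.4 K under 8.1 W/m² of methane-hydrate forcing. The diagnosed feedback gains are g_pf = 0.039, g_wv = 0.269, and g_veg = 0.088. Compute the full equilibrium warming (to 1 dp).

Total gain g = 0.039 + 0.269 + 0.088 = 0.396.
Amplification A = 1/(1 − 0.396) = 1.656.
ΔT = 2.4 × 1.656 = 4.0 K.

4.0 K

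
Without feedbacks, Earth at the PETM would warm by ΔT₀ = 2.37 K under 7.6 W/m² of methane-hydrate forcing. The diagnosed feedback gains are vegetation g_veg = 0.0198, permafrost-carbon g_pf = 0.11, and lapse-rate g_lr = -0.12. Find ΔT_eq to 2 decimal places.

Total gain g = 0.0198 + 0.11 − 0.12 = 0.0098.
Amplification A = 1/(1 − 0.0098) = 1.01.
ΔT = 2.37 × 1.01 = 2.39 K.

2.39 K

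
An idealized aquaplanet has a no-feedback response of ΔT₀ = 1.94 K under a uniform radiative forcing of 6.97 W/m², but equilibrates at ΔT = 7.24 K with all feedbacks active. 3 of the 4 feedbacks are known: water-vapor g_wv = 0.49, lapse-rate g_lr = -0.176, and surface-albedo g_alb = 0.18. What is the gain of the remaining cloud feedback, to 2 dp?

Amplification A = ΔT/ΔT₀ = 7.24/1.94 = 3.732.
Total gain g = 1 − 1/A = 1 − 1/3.732 = 0.732.
Known gains sum to 0.49 − 0.176 + 0.18 = 0.494.
g_cld = 0.732 − 0.494 = 0.24.

0.24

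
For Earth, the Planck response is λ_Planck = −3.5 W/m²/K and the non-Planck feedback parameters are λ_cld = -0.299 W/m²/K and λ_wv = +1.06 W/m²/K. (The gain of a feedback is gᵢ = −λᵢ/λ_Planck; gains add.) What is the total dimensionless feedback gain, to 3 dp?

0.217

Convert to gains: g_cld = -0.299/3.5 = -0.08543; g_wv = 1.06/3.5 = 0.3029.
Total gain g = 0.21747.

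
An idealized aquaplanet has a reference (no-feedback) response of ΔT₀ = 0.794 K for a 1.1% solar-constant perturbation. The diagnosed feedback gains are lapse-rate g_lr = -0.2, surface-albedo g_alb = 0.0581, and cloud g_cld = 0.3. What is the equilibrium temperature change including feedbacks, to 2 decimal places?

0.94 K

Total gain g = -0.2 + 0.0581 + 0.3 = 0.1581.
Amplification A = 1/(1 − 0.1581) = 1.188.
ΔT = 0.794 × 1.188 = 0.94 K.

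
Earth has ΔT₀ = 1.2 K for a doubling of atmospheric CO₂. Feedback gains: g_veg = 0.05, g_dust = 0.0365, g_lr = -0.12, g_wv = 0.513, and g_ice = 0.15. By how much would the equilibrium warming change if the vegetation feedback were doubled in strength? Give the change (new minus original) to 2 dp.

0.51 K

Original: g = 0.6295, ΔT = 1.2/(1−0.6295) = 3.2389 K.
With doubled vegetation: g' = 0.6795, ΔT' = 1.2/(1−0.6795) = 3.7441 K.
Change = 3.7441 − 3.2389 = 0.51 K.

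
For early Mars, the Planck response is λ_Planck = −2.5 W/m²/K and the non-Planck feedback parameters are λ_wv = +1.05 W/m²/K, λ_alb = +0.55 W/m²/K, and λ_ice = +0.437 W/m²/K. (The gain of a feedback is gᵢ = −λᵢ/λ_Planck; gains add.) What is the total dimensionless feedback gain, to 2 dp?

0.81

Convert to gains: g_wv = 1.05/2.5 = 0.42; g_alb = 0.55/2.5 = 0.22; g_ice = 0.437/2.5 = 0.1748.
Total gain g = 0.8148.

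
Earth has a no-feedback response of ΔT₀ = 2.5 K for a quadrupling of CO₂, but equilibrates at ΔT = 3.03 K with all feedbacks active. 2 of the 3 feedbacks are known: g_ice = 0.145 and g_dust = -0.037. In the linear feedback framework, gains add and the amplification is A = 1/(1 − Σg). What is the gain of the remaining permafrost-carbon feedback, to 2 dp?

Amplification A = ΔT/ΔT₀ = 3.03/2.5 = 1.212.
Total gain g = 1 − 1/A = 1 − 1/1.212 = 0.1749.
Known gains sum to 0.145 − 0.037 = 0.108.
g_pf = 0.1749 − 0.108 = 0.07.

0.07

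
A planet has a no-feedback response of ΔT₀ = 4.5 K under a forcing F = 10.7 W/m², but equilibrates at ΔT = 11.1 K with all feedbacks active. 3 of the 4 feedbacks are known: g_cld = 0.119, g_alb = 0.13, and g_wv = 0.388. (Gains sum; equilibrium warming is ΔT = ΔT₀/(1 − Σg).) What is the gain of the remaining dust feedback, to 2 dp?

-0.04

Amplification A = ΔT/ΔT₀ = 11.1/4.5 = 2.467.
Total gain g = 1 − 1/A = 1 − 1/2.467 = 0.5946.
Known gains sum to 0.119 + 0.13 + 0.388 = 0.637.
g_dust = 0.5946 − 0.637 = -0.04.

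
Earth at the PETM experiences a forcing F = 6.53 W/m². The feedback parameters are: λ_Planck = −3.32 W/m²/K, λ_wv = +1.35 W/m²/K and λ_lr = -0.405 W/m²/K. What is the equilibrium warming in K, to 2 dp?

Net feedback parameter λ = (−3.32) + (+1.35) + (-0.405) = -2.375 W/m²/K.
ΔT = −F/λ = −6.53/(-2.375) = 2.75 K.

2.75 K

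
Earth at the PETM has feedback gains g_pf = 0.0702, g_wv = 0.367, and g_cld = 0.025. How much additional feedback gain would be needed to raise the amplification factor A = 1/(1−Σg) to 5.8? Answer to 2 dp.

Current total gain = 0.4622.
Target gain for A = 5.8: g* = 1 − 1/5.8 = 0.8276.
Additional gain needed = 0.8276 − 0.4622 = 0.37.

0.37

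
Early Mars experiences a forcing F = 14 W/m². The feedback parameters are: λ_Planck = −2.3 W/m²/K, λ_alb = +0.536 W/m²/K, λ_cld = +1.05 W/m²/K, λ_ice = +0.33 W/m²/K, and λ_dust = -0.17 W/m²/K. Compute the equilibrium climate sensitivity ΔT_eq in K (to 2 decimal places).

25.27 K

Net feedback parameter λ = (−2.3) + (+0.536) + (+1.05) + (+0.33) + (-0.17) = -0.554 W/m²/K.
ΔT = −F/λ = −14/(-0.554) = 25.27 K.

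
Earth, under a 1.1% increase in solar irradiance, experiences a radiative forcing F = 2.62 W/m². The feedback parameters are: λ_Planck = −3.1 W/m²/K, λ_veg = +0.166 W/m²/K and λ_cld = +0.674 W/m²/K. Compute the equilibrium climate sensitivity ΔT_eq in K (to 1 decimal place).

Net feedback parameter λ = (−3.1) + (+0.166) + (+0.674) = -2.26 W/m²/K.
ΔT = −F/λ = −2.62/(-2.26) = 1.2 K.

1.2 K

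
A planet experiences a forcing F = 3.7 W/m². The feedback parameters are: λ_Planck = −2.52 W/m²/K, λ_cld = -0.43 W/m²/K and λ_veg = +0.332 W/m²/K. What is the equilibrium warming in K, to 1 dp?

Net feedback parameter λ = (−2.52) + (-0.43) + (+0.332) = -2.618 W/m²/K.
ΔT = −F/λ = −3.7/(-2.618) = 1.4 K.

1.4 K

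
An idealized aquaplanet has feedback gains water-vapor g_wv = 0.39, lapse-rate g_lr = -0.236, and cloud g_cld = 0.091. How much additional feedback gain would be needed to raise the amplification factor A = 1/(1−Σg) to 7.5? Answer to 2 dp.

0.62

Current total gain = 0.245.
Target gain for A = 7.5: g* = 1 − 1/7.5 = 0.8667.
Additional gain needed = 0.8667 − 0.245 = 0.62.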